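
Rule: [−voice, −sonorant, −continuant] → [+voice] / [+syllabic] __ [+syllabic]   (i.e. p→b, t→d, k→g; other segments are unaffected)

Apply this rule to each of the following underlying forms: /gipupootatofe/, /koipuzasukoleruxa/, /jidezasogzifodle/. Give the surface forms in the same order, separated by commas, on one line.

/gipupootatofe/: /p/ is a voiceless stop between vowels /i/ and /u/, so it voices to [b]. /p/ is a voiceless stop between vowels /u/ and /o/, so it voices to [b]. /t/ is a voiceless stop between vowels /o/ and /a/, so it voices to [d]. /t/ is a voiceless stop between vowels /a/ and /o/, so it voices to [d]. → [gibuboodadofe].
/koipuzasukoleruxa/: /p/ is a voiceless stop between vowels /i/ and /u/, so it voices to [b]. /k/ is a voiceless stop between vowels /u/ and /o/, so it voices to [g]. → [koibuzasugoleruxa].
/jidezasogzifodle/: the rule's environment is not met; surfaces unchanged as [jidezasogzifodle].

gibuboodadofe, koibuzasugoleruxa, jidezasogzifodle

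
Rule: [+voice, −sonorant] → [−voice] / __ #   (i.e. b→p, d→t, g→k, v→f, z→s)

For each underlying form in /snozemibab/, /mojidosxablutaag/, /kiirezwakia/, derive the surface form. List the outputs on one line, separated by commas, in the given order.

/snozemibab/: /b/ is a voiced obstruent in word-final position, so it devoices to [p]. → [snozemibap].
/mojidosxablutaag/: /g/ is a voiced obstruent in word-final position, so it devoices to [k]. → [mojidosxablutaak].
/kiirezwakia/: the rule's environment is not met; surfaces unchanged as [kiirezwakia].

snozemibap, mojidosxablutaak, kiirezwakia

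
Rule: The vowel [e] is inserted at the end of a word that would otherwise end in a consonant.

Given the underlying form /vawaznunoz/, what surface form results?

the form ends in the consonant /z/, so [e] is inserted word-finally.
Surface form: [vawaznunoze].

vawaznunoze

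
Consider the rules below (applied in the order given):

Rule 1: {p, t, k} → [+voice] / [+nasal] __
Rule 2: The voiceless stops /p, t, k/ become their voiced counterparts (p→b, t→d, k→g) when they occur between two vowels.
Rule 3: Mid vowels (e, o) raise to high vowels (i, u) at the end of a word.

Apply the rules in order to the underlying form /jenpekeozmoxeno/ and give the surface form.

Rule 1 (post-nasal voicing): /p/ is a voiceless stop immediately after the nasal /n/, so it voices to [b]. /jenpekeozmoxeno/ → jenbekeozmoxeno.
Rule 2 (intervocalic voicing): /k/ is a voiceless stop between vowels /e/ and /e/, so it voices to [g]. /jenbekeozmoxeno/ → jenbegeozmoxeno.
Rule 3 (final vowel raising): /o/ is a mid vowel in word-final position, so it raises to [u]. /jenbegeozmoxeno/ → jenbegeozmoxenu.

jenbegeozmoxenu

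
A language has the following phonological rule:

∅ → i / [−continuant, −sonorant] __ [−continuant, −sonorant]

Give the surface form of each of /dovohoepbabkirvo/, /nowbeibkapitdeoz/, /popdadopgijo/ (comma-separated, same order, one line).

dovohoepibabikirvo, nowbeibikapitideoz, popidadopigijo

/dovohoepbabkirvo/: /p/ and /b/ form a stop–stop cluster, so [i] is inserted between them. /b/ and /k/ form a stop–stop cluster, so [i] is inserted between them. → [dovohoepibabikirvo].
/nowbeibkapitdeoz/: /b/ and /k/ form a stop–stop cluster, so [i] is inserted between them. /t/ and /d/ form a stop–stop cluster, so [i] is inserted between them. → [nowbeibikapitideoz].
/popdadopgijo/: /p/ and /d/ form a stop–stop cluster, so [i] is inserted between them. /p/ and /g/ form a stop–stop cluster, so [i] is inserted between them. → [popidadopigijo].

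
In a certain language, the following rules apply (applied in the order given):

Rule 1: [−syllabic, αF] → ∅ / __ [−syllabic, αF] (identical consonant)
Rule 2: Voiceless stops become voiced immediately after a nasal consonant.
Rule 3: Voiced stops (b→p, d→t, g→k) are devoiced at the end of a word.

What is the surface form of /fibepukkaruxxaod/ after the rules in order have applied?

fibepukaruxaot

Rule 1 (degemination): /kk/ is a geminate; the first /k/ deletes. /xx/ is a geminate; the first /x/ deletes. /fibepukkaruxxaod/ → fibepukaruxaod.
Rule 2 (post-nasal voicing): no segment meets the environment; /fibepukaruxaod/ is unchanged.
Rule 3 (final devoicing): /d/ is a voiced stop in word-final position, so it devoices to [t]. /fibepukaruxaod/ → fibepukaruxaot.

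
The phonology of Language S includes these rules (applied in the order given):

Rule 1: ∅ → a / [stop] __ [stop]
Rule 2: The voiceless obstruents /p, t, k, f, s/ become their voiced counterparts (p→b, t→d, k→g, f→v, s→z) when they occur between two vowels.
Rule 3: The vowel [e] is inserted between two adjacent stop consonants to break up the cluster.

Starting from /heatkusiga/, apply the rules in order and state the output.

headaguziga

Rule 1 (stop-cluster a-epenthesis): /t/ and /k/ form a stop–stop cluster, so [a] is inserted between them. /heatkusiga/ → heatakusiga.
Rule 2 (intervocalic voicing): /t/ is a voiceless obstruent between vowels /a/ and /a/, so it voices to [d]. /k/ is a voiceless obstruent between vowels /a/ and /u/, so it voices to [g]. /s/ is a voiceless obstruent between vowels /u/ and /i/, so it voices to [z]. /heatakusiga/ → headaguziga.
Rule 3 (stop-cluster e-epenthesis): no segment meets the environment; /headaguziga/ is unchanged.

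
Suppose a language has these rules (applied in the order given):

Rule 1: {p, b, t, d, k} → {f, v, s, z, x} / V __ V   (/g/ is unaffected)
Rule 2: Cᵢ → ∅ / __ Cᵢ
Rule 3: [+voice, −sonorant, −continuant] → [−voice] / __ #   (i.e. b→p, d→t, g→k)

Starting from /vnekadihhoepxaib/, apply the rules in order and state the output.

vnexazihoepxaip

Rule 1 (intervocalic spirantization): /k/ is a stop between vowels /e/ and /a/, so it spirantizes to the fricative [x]. /d/ is a stop between vowels /a/ and /i/, so it spirantizes to the fricative [z]. /vnekadihhoepxaib/ → vnexazihhoepxaib.
Rule 2 (degemination): /hh/ is a geminate; the first /h/ deletes. /vnexazihhoepxaib/ → vnexazihoepxaib.
Rule 3 (final devoicing): /b/ is a voiced stop in word-final position, so it devoices to [p]. /vnexazihoepxaib/ → vnexazihoepxaip.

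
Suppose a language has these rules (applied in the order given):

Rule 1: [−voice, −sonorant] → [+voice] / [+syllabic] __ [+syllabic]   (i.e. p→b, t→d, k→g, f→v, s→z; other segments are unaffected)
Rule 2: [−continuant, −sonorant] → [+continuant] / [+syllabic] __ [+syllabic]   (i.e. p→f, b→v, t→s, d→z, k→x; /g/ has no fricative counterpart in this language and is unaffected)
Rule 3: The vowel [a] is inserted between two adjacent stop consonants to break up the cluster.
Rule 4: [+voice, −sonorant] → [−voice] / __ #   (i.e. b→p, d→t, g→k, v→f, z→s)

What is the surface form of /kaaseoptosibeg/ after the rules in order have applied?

Rule 1 (intervocalic voicing): /s/ is a voiceless obstruent between vowels /a/ and /e/, so it voices to [z]. /s/ is a voiceless obstruent between vowels /o/ and /i/, so it voices to [z]. /kaaseoptosibeg/ → kaazeoptozibeg.
Rule 2 (intervocalic spirantization): /b/ is a stop between vowels /i/ and /e/, so it spirantizes to the fricative [v]. /kaazeoptozibeg/ → kaazeoptoziveg.
Rule 3 (stop-cluster a-epenthesis): /p/ and /t/ form a stop–stop cluster, so [a] is inserted between them. /kaazeoptoziveg/ → kaazeopatoziveg.
Rule 4 (final devoicing): /g/ is a voiced obstruent in word-final position, so it devoices to [k]. /kaazeopatoziveg/ → kaazeopatozivek.

kaazeopatozivek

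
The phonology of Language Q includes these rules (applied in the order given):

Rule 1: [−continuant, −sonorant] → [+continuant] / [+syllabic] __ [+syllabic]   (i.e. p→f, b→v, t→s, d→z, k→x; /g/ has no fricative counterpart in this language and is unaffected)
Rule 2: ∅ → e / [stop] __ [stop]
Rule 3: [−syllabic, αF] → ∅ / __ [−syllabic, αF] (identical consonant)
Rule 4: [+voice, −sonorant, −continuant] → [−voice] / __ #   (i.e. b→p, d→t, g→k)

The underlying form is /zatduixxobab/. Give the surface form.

zateduixovap

Rule 1 (intervocalic spirantization): /b/ is a stop between vowels /o/ and /a/, so it spirantizes to the fricative [v]. /zatduixxobab/ → zatduixxovab.
Rule 2 (stop-cluster e-epenthesis): /t/ and /d/ form a stop–stop cluster, so [e] is inserted between them. /zatduixxovab/ → zateduixxovab.
Rule 3 (degemination): /xx/ is a geminate; the first /x/ deletes. /zateduixxovab/ → zateduixovab.
Rule 4 (final devoicing): /b/ is a voiced stop in word-final position, so it devoices to [p]. /zateduixovab/ → zateduixovap.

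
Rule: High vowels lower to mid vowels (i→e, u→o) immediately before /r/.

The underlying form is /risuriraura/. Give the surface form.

/u/ is a high vowel immediately before /r/, so it lowers to [o].
/i/ is a high vowel immediately before /r/, so it lowers to [e].
/u/ is a high vowel immediately before /r/, so it lowers to [o].
The other instance of /i/ does not occur in the required environment and remains unchanged.
Surface form: [risoreraora].

risoreraora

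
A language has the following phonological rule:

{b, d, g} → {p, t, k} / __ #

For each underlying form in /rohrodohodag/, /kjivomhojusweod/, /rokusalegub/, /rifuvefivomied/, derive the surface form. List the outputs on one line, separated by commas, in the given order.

/rohrodohodag/: /g/ is a voiced stop in word-final position, so it devoices to [k]. → [rohrodohodak].
/kjivomhojusweod/: /d/ is a voiced stop in word-final position, so it devoices to [t]. → [kjivomhojusweot].
/rokusalegub/: /b/ is a voiced stop in word-final position, so it devoices to [p]. → [rokusalegup].
/rifuvefivomied/: /d/ is a voiced stop in word-final position, so it devoices to [t]. → [rifuvefivomiet].

rohrodohodak, kjivomhojusweot, rokusalegup, rifuvefivomiet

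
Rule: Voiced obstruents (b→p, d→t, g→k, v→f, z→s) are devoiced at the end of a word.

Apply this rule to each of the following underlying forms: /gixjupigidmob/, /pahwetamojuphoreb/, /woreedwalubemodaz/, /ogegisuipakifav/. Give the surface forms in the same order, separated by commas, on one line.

gixjupigidmop, pahwetamojuphorep, woreedwalubemodas, ogegisuipakifaf

/gixjupigidmob/: /b/ is a voiced obstruent in word-final position, so it devoices to [p]. → [gixjupigidmop].
/pahwetamojuphoreb/: /b/ is a voiced obstruent in word-final position, so it devoices to [p]. → [pahwetamojuphorep].
/woreedwalubemodaz/: /z/ is a voiced obstruent in word-final position, so it devoices to [s]. → [woreedwalubemodas].
/ogegisuipakifav/: /v/ is a voiced obstruent in word-final position, so it devoices to [f]. → [ogegisuipakifaf].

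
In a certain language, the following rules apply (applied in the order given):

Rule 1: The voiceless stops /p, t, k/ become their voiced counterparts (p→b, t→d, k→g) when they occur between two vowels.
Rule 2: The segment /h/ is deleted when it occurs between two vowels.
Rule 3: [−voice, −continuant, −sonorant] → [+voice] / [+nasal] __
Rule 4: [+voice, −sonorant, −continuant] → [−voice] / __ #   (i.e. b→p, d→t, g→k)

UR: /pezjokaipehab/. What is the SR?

pezjogaibeap

Rule 1 (intervocalic voicing): /k/ is a voiceless stop between vowels /o/ and /a/, so it voices to [g]. /p/ is a voiceless stop between vowels /i/ and /e/, so it voices to [b]. /pezjokaipehab/ → pezjogaibehab.
Rule 2 (intervocalic h-deletion): /h/ occurs between vowels /e/ and /a/, so it deletes. /pezjogaibehab/ → pezjogaibeab.
Rule 3 (post-nasal voicing): no segment meets the environment; /pezjogaibeab/ is unchanged.
Rule 4 (final devoicing): /b/ is a voiced stop in word-final position, so it devoices to [p]. /pezjogaibeab/ → pezjogaibeap.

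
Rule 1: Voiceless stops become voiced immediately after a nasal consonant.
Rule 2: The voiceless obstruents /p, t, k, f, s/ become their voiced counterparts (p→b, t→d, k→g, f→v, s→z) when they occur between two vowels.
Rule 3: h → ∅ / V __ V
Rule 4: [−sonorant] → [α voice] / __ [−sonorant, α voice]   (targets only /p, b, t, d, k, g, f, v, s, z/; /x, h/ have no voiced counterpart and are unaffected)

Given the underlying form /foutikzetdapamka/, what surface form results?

foudigzeddabamga

Rule 1 (post-nasal voicing): /k/ is a voiceless stop immediately after the nasal /m/, so it voices to [g]. /foutikzetdapamka/ → foutikzetdapamga.
Rule 2 (intervocalic voicing): /t/ is a voiceless obstruent between vowels /u/ and /i/, so it voices to [d]. /p/ is a voiceless obstruent between vowels /a/ and /a/, so it voices to [b]. /foutikzetdapamga/ → foudikzetdabamga.
Rule 3 (intervocalic h-deletion): no segment meets the environment; /foudikzetdabamga/ is unchanged.
Rule 4 (regressive voicing assimilation): /k/ precedes the voiced obstruent /z/, so it voices to [g] by assimilation. /t/ precedes the voiced obstruent /d/, so it voices to [d] by assimilation. /foudikzetdabamga/ → foudigzeddabamga.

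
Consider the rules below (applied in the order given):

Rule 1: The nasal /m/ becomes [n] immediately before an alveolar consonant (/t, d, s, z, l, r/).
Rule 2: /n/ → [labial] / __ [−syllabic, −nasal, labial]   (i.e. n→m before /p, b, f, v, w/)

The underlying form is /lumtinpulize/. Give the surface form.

luntimpulize

Rule 1 (nasal place assimilation): /m/ precedes the alveolar consonant /t/, so it assimilates in place to [n]. /lumtinpulize/ → luntinpulize.
Rule 2 (nasal place assimilation): /n/ precedes the labial consonant /p/, so it assimilates in place to [m]. /luntinpulize/ → luntimpulize.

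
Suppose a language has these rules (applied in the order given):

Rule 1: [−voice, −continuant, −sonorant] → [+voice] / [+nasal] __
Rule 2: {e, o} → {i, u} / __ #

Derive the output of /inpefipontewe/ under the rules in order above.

inbefipondewi

Rule 1 (post-nasal voicing): /p/ is a voiceless stop immediately after the nasal /n/, so it voices to [b]. /t/ is a voiceless stop immediately after the nasal /n/, so it voices to [d]. /inpefipontewe/ → inbefipondewe.
Rule 2 (final vowel raising): /e/ is a mid vowel in word-final position, so it raises to [i]. /inbefipondewe/ → inbefipondewi.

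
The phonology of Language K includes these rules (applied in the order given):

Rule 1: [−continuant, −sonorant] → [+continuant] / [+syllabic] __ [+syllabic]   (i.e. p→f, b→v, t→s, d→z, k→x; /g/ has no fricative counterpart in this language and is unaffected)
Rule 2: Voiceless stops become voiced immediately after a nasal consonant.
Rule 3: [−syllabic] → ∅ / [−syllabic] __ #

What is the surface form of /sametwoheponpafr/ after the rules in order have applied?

Rule 1 (intervocalic spirantization): /p/ is a stop between vowels /e/ and /o/, so it spirantizes to the fricative [f]. /sametwoheponpafr/ → sametwohefonpafr.
Rule 2 (post-nasal voicing): /p/ is a voiceless stop immediately after the nasal /n/, so it voices to [b]. /sametwohefonpafr/ → sametwohefonbafr.
Rule 3 (final cluster simplification): /r/ is the second consonant of a word-final cluster /fr/, so it deletes. /sametwohefonbafr/ → sametwohefonbaf.

sametwohefonbaf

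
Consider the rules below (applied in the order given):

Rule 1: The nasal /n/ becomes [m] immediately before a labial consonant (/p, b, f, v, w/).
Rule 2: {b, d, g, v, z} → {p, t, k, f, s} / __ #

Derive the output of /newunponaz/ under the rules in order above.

newumponas

Rule 1 (nasal place assimilation): /n/ precedes the labial consonant /p/, so it assimilates in place to [m]. /newunponaz/ → newumponaz.
Rule 2 (final devoicing): /z/ is a voiced obstruent in word-final position, so it devoices to [s]. /newumponaz/ → newumponas.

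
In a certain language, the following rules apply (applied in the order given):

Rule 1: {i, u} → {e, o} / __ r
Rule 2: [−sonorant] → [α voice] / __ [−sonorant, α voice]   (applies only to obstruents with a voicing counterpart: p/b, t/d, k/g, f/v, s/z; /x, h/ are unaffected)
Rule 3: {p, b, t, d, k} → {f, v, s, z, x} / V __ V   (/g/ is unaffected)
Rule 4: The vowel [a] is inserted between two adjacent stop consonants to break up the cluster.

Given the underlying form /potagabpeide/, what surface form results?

Rule 1 (pre-rhotic lowering): no segment meets the environment; /potagabpeide/ is unchanged.
Rule 2 (regressive voicing assimilation): /b/ precedes the voiceless obstruent /p/, so it devoices to [p] by assimilation. /potagabpeide/ → potagappeide.
Rule 3 (intervocalic spirantization): /t/ is a stop between vowels /o/ and /a/, so it spirantizes to the fricative [s]. /d/ is a stop between vowels /i/ and /e/, so it spirantizes to the fricative [z]. /potagappeide/ → posagappeize.
Rule 4 (stop-cluster a-epenthesis): /p/ and /p/ form a stop–stop cluster, so [a] is inserted between them. /posagappeize/ → posagapapeize.

posagapapeize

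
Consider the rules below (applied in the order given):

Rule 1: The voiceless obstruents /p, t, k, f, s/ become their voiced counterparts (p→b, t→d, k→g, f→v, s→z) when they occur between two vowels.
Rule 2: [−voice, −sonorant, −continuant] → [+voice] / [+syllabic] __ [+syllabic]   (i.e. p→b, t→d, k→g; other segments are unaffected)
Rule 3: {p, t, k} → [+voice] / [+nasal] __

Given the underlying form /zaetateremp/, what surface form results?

zaedaderemb

Rule 1 (intervocalic voicing): /t/ is a voiceless obstruent between vowels /e/ and /a/, so it voices to [d]. /t/ is a voiceless obstruent between vowels /a/ and /e/, so it voices to [d]. /zaetateremp/ → zaedaderemp.
Rule 2 (intervocalic voicing): no segment meets the environment; /zaedaderemp/ is unchanged.
Rule 3 (post-nasal voicing): /p/ is a voiceless stop immediately after the nasal /m/, so it voices to [b]. /zaedaderemp/ → zaedaderemb.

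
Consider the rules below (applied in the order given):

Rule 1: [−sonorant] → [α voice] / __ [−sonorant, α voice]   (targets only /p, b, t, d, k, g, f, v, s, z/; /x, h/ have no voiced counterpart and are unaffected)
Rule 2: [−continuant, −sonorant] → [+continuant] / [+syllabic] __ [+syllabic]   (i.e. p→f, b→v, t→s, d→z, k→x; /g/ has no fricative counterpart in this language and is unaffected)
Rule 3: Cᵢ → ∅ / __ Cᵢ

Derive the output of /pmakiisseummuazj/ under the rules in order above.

pmaxiiseumuazj

Rule 1 (regressive voicing assimilation): no segment meets the environment; /pmakiisseummuazj/ is unchanged.
Rule 2 (intervocalic spirantization): /k/ is a stop between vowels /a/ and /i/, so it spirantizes to the fricative [x]. /pmakiisseummuazj/ → pmaxiisseummuazj.
Rule 3 (degemination): /ss/ is a geminate; the first /s/ deletes. /mm/ is a geminate; the first /m/ deletes. /pmaxiisseummuazj/ → pmaxiiseumuazj.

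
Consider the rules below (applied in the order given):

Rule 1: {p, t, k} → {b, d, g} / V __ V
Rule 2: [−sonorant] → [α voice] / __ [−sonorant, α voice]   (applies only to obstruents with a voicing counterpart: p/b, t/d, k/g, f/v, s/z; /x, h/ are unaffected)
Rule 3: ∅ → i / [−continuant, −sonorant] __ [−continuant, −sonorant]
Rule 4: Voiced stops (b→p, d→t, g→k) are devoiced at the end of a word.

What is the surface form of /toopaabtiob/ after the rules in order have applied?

toobaapitiop

Rule 1 (intervocalic voicing): /p/ is a voiceless stop between vowels /o/ and /a/, so it voices to [b]. /toopaabtiob/ → toobaabtiob.
Rule 2 (regressive voicing assimilation): /b/ precedes the voiceless obstruent /t/, so it devoices to [p] by assimilation. /toobaabtiob/ → toobaaptiob.
Rule 3 (stop-cluster i-epenthesis): /p/ and /t/ form a stop–stop cluster, so [i] is inserted between them. /toobaaptiob/ → toobaapitiob.
Rule 4 (final devoicing): /b/ is a voiced stop in word-final position, so it devoices to [p]. /toobaapitiob/ → toobaapitiop.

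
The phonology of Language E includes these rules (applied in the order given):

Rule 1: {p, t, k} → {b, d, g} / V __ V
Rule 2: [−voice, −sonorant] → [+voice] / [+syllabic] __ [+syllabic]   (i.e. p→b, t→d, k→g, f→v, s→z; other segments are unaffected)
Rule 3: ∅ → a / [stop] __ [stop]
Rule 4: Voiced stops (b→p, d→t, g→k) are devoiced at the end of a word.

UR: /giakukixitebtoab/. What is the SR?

Rule 1 (intervocalic voicing): /k/ is a voiceless stop between vowels /a/ and /u/, so it voices to [g]. /k/ is a voiceless stop between vowels /u/ and /i/, so it voices to [g]. /t/ is a voiceless stop between vowels /i/ and /e/, so it voices to [d]. /giakukixitebtoab/ → giagugixidebtoab.
Rule 2 (intervocalic voicing): no segment meets the environment; /giagugixidebtoab/ is unchanged.
Rule 3 (stop-cluster a-epenthesis): /b/ and /t/ form a stop–stop cluster, so [a] is inserted between them. /giagugixidebtoab/ → giagugixidebatoab.
Rule 4 (final devoicing): /b/ is a voiced stop in word-final position, so it devoices to [p]. /giagugixidebatoab/ → giagugixidebatoap.

giagugixidebatoap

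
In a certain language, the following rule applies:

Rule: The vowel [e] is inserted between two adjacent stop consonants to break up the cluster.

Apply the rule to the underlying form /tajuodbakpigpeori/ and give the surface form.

tajuodebakepigepeori

/d/ and /b/ form a stop–stop cluster, so [e] is inserted between them.
/k/ and /p/ form a stop–stop cluster, so [e] is inserted between them.
/g/ and /p/ form a stop–stop cluster, so [e] is inserted between them.
Surface form: [tajuodebakepigepeori].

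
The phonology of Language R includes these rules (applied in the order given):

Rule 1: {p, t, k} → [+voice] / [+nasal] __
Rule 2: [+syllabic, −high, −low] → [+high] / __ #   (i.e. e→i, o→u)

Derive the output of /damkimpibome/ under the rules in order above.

damgimbibomi

Rule 1 (post-nasal voicing): /k/ is a voiceless stop immediately after the nasal /m/, so it voices to [g]. /p/ is a voiceless stop immediately after the nasal /m/, so it voices to [b]. /damkimpibome/ → damgimbibome.
Rule 2 (final vowel raising): /e/ is a mid vowel in word-final position, so it raises to [i]. /damgimbibome/ → damgimbibomi.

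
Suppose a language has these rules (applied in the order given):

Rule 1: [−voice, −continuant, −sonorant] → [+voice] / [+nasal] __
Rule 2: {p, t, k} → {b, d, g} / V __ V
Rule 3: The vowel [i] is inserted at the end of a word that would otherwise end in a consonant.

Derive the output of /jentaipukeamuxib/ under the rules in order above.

jendaibugeamuxibi

Rule 1 (post-nasal voicing): /t/ is a voiceless stop immediately after the nasal /n/, so it voices to [d]. /jentaipukeamuxib/ → jendaipukeamuxib.
Rule 2 (intervocalic voicing): /p/ is a voiceless stop between vowels /i/ and /u/, so it voices to [b]. /k/ is a voiceless stop between vowels /u/ and /e/, so it voices to [g]. /jendaipukeamuxib/ → jendaibugeamuxib.
Rule 3 (final i-epenthesis): the form ends in the consonant /b/, so [i] is inserted word-finally. /jendaibugeamuxib/ → jendaibugeamuxibi.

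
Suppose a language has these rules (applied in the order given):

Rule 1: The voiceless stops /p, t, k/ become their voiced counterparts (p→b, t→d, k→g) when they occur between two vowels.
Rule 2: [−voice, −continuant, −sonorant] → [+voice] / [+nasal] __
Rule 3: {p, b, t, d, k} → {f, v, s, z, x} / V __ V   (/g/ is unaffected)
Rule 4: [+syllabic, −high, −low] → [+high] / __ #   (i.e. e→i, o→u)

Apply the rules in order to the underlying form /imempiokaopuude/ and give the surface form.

Rule 1 (intervocalic voicing): /k/ is a voiceless stop between vowels /o/ and /a/, so it voices to [g]. /p/ is a voiceless stop between vowels /o/ and /u/, so it voices to [b]. /imempiokaopuude/ → imempiogaobuude.
Rule 2 (post-nasal voicing): /p/ is a voiceless stop immediately after the nasal /m/, so it voices to [b]. /imempiogaobuude/ → imembiogaobuude.
Rule 3 (intervocalic spirantization): /b/ is a stop between vowels /o/ and /u/, so it spirantizes to the fricative [v]. /d/ is a stop between vowels /u/ and /e/, so it spirantizes to the fricative [z]. /imembiogaobuude/ → imembiogaovuuze.
Rule 4 (final vowel raising): /e/ is a mid vowel in word-final position, so it raises to [i]. /imembiogaovuuze/ → imembiogaovuuzi.

imembiogaovuuzi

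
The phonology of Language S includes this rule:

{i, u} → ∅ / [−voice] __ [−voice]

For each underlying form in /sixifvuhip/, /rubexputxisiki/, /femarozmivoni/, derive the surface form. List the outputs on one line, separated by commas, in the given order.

/sixifvuhip/: /i/ is a high vowel flanked by voiceless consonants /s/ and /x/, so it deletes. /i/ is a high vowel flanked by voiceless consonants /x/ and /f/, so it deletes. /i/ is a high vowel flanked by voiceless consonants /h/ and /p/, so it deletes. → [sxfvuhp].
/rubexputxisiki/: /u/ is a high vowel flanked by voiceless consonants /p/ and /t/, so it deletes. /i/ is a high vowel flanked by voiceless consonants /x/ and /s/, so it deletes. /i/ is a high vowel flanked by voiceless consonants /s/ and /k/, so it deletes. → [rubexptxski].
/femarozmivoni/: the rule's environment is not met; surfaces unchanged as [femarozmivoni].

sxfvuhp, rubexptxski, femarozmivoni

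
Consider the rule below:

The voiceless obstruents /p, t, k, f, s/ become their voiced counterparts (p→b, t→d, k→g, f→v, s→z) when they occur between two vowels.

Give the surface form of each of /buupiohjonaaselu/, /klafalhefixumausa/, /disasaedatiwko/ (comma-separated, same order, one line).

buubiohjonaazelu, klavalhevixumauza, dizazaedadiwko

/buupiohjonaaselu/: /p/ is a voiceless obstruent between vowels /u/ and /i/, so it voices to [b]. /s/ is a voiceless obstruent between vowels /a/ and /e/, so it voices to [z]. → [buubiohjonaazelu].
/klafalhefixumausa/: /f/ is a voiceless obstruent between vowels /a/ and /a/, so it voices to [v]. /f/ is a voiceless obstruent between vowels /e/ and /i/, so it voices to [v]. /s/ is a voiceless obstruent between vowels /u/ and /a/, so it voices to [z]. → [klavalhevixumauza].
/disasaedatiwko/: /s/ is a voiceless obstruent between vowels /i/ and /a/, so it voices to [z]. /s/ is a voiceless obstruent between vowels /a/ and /a/, so it voices to [z]. /t/ is a voiceless obstruent between vowels /a/ and /i/, so it voices to [d]. → [dizazaedadiwko].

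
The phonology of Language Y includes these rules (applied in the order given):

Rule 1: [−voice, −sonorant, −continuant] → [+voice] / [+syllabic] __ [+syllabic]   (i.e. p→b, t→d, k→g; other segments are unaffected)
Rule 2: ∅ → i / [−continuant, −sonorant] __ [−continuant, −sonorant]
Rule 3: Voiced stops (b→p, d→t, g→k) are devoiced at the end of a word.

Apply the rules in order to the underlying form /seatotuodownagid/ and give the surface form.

seadoduodownagit

Rule 1 (intervocalic voicing): /t/ is a voiceless stop between vowels /a/ and /o/, so it voices to [d]. /t/ is a voiceless stop between vowels /o/ and /u/, so it voices to [d]. /seatotuodownagid/ → seadoduodownagid.
Rule 2 (stop-cluster i-epenthesis): no segment meets the environment; /seadoduodownagid/ is unchanged.
Rule 3 (final devoicing): /d/ is a voiced stop in word-final position, so it devoices to [t]. /seadoduodownagid/ → seadoduodownagit.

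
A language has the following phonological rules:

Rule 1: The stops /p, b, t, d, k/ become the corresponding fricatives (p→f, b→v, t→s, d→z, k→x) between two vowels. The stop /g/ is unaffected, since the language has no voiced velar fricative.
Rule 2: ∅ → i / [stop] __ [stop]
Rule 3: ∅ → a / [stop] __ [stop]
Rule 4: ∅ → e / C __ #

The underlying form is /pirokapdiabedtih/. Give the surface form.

piroxapidiaveditihe

Rule 1 (intervocalic spirantization): /k/ is a stop between vowels /o/ and /a/, so it spirantizes to the fricative [x]. /b/ is a stop between vowels /a/ and /e/, so it spirantizes to the fricative [v]. /pirokapdiabedtih/ → piroxapdiavedtih.
Rule 2 (stop-cluster i-epenthesis): /p/ and /d/ form a stop–stop cluster, so [i] is inserted between them. /d/ and /t/ form a stop–stop cluster, so [i] is inserted between them. /piroxapdiavedtih/ → piroxapidiaveditih.
Rule 3 (stop-cluster a-epenthesis): no segment meets the environment; /piroxapidiaveditih/ is unchanged.
Rule 4 (final e-epenthesis): the form ends in the consonant /h/, so [e] is inserted word-finally. /piroxapidiaveditih/ → piroxapidiaveditihe.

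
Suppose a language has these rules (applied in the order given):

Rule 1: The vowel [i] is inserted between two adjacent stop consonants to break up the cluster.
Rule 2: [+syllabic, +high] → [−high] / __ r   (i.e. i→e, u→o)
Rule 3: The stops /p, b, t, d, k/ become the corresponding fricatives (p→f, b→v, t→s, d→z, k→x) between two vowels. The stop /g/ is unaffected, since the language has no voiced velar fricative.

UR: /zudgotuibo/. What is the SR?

zuzigosuivo

Rule 1 (stop-cluster i-epenthesis): /d/ and /g/ form a stop–stop cluster, so [i] is inserted between them. /zudgotuibo/ → zudigotuibo.
Rule 2 (pre-rhotic lowering): no segment meets the environment; /zudigotuibo/ is unchanged.
Rule 3 (intervocalic spirantization): /d/ is a stop between vowels /u/ and /i/, so it spirantizes to the fricative [z]. /t/ is a stop between vowels /o/ and /u/, so it spirantizes to the fricative [s]. /b/ is a stop between vowels /i/ and /o/, so it spirantizes to the fricative [v]. /zudigotuibo/ → zuzigosuivo.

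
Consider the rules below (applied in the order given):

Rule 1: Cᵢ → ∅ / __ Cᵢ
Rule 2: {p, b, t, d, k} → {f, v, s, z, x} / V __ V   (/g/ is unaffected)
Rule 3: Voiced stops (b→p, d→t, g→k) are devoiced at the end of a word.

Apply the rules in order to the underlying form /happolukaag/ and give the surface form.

hafoluxaak

Rule 1 (degemination): /pp/ is a geminate; the first /p/ deletes. /happolukaag/ → hapolukaag.
Rule 2 (intervocalic spirantization): /p/ is a stop between vowels /a/ and /o/, so it spirantizes to the fricative [f]. /k/ is a stop between vowels /u/ and /a/, so it spirantizes to the fricative [x]. /hapolukaag/ → hafoluxaag.
Rule 3 (final devoicing): /g/ is a voiced stop in word-final position, so it devoices to [k]. /hafoluxaag/ → hafoluxaak.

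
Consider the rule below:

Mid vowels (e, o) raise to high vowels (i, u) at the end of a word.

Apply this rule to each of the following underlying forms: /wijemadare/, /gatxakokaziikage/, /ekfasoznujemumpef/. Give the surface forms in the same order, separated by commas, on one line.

wijemadari, gatxakokaziikagi, ekfasoznujemumpef

/wijemadare/: /e/ is a mid vowel in word-final position, so it raises to [i]. → [wijemadari].
/gatxakokaziikage/: /e/ is a mid vowel in word-final position, so it raises to [i]. → [gatxakokaziikagi].
/ekfasoznujemumpef/: the rule's environment is not met; surfaces unchanged as [ekfasoznujemumpef].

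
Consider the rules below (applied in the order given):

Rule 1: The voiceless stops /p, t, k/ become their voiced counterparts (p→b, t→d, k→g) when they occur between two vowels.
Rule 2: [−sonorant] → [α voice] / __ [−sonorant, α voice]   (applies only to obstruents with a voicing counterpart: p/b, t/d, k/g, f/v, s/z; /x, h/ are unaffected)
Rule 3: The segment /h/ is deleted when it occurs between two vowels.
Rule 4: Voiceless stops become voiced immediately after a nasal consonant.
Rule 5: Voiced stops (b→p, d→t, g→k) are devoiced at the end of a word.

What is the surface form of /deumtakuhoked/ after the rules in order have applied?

Rule 1 (intervocalic voicing): /k/ is a voiceless stop between vowels /a/ and /u/, so it voices to [g]. /k/ is a voiceless stop between vowels /o/ and /e/, so it voices to [g]. /deumtakuhoked/ → deumtaguhoged.
Rule 2 (regressive voicing assimilation): no segment meets the environment; /deumtaguhoged/ is unchanged.
Rule 3 (intervocalic h-deletion): /h/ occurs between vowels /u/ and /o/, so it deletes. /deumtaguhoged/ → deumtaguoged.
Rule 4 (post-nasal voicing): /t/ is a voiceless stop immediately after the nasal /m/, so it voices to [d]. /deumtaguoged/ → deumdaguoged.
Rule 5 (final devoicing): /d/ is a voiced stop in word-final position, so it devoices to [t]. /deumdaguoged/ → deumdaguoget.

deumdaguoget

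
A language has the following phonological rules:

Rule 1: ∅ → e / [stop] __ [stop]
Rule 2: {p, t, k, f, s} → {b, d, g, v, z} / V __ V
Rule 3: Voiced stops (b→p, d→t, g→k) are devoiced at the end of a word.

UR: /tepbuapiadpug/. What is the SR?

tebebuabiadebuk

Rule 1 (stop-cluster e-epenthesis): /p/ and /b/ form a stop–stop cluster, so [e] is inserted between them. /d/ and /p/ form a stop–stop cluster, so [e] is inserted between them. /tepbuapiadpug/ → tepebuapiadepug.
Rule 2 (intervocalic voicing): /p/ is a voiceless obstruent between vowels /e/ and /e/, so it voices to [b]. /p/ is a voiceless obstruent between vowels /a/ and /i/, so it voices to [b]. /p/ is a voiceless obstruent between vowels /e/ and /u/, so it voices to [b]. /tepebuapiadepug/ → tebebuabiadebug.
Rule 3 (final devoicing): /g/ is a voiced stop in word-final position, so it devoices to [k]. /tebebuabiadebug/ → tebebuabiadebuk.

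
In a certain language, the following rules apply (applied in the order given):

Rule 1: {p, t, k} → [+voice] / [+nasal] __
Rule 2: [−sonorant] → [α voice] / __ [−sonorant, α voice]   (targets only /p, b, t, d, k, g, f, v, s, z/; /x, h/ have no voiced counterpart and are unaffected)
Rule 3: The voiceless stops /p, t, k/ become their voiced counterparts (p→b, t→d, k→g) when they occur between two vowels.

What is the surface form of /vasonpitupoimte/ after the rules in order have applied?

Rule 1 (post-nasal voicing): /p/ is a voiceless stop immediately after the nasal /n/, so it voices to [b]. /t/ is a voiceless stop immediately after the nasal /m/, so it voices to [d]. /vasonpitupoimte/ → vasonbitupoimde.
Rule 2 (regressive voicing assimilation): no segment meets the environment; /vasonbitupoimde/ is unchanged.
Rule 3 (intervocalic voicing): /t/ is a voiceless stop between vowels /i/ and /u/, so it voices to [d]. /p/ is a voiceless stop between vowels /u/ and /o/, so it voices to [b]. /vasonbitupoimde/ → vasonbiduboimde.

vasonbiduboimde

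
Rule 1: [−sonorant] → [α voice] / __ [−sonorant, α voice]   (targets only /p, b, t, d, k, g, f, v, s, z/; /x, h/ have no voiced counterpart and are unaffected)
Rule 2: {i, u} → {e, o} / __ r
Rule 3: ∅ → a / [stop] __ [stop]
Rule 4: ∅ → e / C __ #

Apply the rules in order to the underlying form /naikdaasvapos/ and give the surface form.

Rule 1 (regressive voicing assimilation): /k/ precedes the voiced obstruent /d/, so it voices to [g] by assimilation. /s/ precedes the voiced obstruent /v/, so it voices to [z] by assimilation. /naikdaasvapos/ → naigdaazvapos.
Rule 2 (pre-rhotic lowering): no segment meets the environment; /naigdaazvapos/ is unchanged.
Rule 3 (stop-cluster a-epenthesis): /g/ and /d/ form a stop–stop cluster, so [a] is inserted between them. /naigdaazvapos/ → naigadaazvapos.
Rule 4 (final e-epenthesis): the form ends in the consonant /s/, so [e] is inserted word-finally. /naigadaazvapos/ → naigadaazvapose.

naigadaazvapose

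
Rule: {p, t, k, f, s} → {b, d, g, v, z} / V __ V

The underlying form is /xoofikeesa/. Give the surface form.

/f/ is a voiceless obstruent between vowels /o/ and /i/, so it voices to [v].
/k/ is a voiceless obstruent between vowels /i/ and /e/, so it voices to [g].
/s/ is a voiceless obstruent between vowels /e/ and /a/, so it voices to [z].
Surface form: [xoovigeeza].

xoovigeeza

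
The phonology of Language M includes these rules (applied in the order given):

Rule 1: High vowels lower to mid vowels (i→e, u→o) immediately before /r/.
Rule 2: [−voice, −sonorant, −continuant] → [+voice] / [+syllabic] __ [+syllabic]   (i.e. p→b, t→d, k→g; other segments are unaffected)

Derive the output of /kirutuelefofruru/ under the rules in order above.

keruduelefofroru

Rule 1 (pre-rhotic lowering): /i/ is a high vowel immediately before /r/, so it lowers to [e]. /u/ is a high vowel immediately before /r/, so it lowers to [o]. /kirutuelefofruru/ → kerutuelefofroru.
Rule 2 (intervocalic voicing): /t/ is a voiceless stop between vowels /u/ and /u/, so it voices to [d]. /kerutuelefofroru/ → keruduelefofroru.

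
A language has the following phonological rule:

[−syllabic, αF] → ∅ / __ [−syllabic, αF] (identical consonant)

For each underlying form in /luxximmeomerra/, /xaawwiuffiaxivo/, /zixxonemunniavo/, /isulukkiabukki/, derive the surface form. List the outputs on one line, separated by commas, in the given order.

/luxximmeomerra/: /xx/ is a geminate; the first /x/ deletes. /mm/ is a geminate; the first /m/ deletes. /rr/ is a geminate; the first /r/ deletes. → [luximeomera].
/xaawwiuffiaxivo/: /ww/ is a geminate; the first /w/ deletes. /ff/ is a geminate; the first /f/ deletes. → [xaawiufiaxivo].
/zixxonemunniavo/: /xx/ is a geminate; the first /x/ deletes. /nn/ is a geminate; the first /n/ deletes. → [zixonemuniavo].
/isulukkiabukki/: /kk/ is a geminate; the first /k/ deletes. /kk/ is a geminate; the first /k/ deletes. → [isulukiabuki].

luximeomera, xaawiufiaxivo, zixonemuniavo, isulukiabuki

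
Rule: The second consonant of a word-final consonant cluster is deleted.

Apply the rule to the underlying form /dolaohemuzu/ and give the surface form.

No segment of /dolaohemuzu/ meets the structural description of the rule, so the form surfaces unchanged.

dolaohemuzu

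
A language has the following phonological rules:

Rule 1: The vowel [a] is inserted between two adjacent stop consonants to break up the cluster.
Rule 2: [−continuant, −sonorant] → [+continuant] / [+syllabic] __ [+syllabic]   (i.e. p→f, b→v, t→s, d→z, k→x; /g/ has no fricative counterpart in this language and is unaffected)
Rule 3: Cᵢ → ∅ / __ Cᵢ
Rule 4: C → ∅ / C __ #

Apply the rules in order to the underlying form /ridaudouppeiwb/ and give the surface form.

Rule 1 (stop-cluster a-epenthesis): /p/ and /p/ form a stop–stop cluster, so [a] is inserted between them. /ridaudouppeiwb/ → ridaudoupapeiwb.
Rule 2 (intervocalic spirantization): /d/ is a stop between vowels /i/ and /a/, so it spirantizes to the fricative [z]. /d/ is a stop between vowels /u/ and /o/, so it spirantizes to the fricative [z]. /p/ is a stop between vowels /u/ and /a/, so it spirantizes to the fricative [f]. /p/ is a stop between vowels /a/ and /e/, so it spirantizes to the fricative [f]. /ridaudoupapeiwb/ → rizauzoufafeiwb.
Rule 3 (degemination): no segment meets the environment; /rizauzoufafeiwb/ is unchanged.
Rule 4 (final cluster simplification): /b/ is the second consonant of a word-final cluster /wb/, so it deletes. /rizauzoufafeiwb/ → rizauzoufafeiw.

rizauzoufafeiw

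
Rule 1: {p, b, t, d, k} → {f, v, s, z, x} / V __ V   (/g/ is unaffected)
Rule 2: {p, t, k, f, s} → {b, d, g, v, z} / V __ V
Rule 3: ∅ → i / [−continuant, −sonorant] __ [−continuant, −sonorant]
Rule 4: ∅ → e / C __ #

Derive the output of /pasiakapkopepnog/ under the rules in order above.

Rule 1 (intervocalic spirantization): /k/ is a stop between vowels /a/ and /a/, so it spirantizes to the fricative [x]. /p/ is a stop between vowels /o/ and /e/, so it spirantizes to the fricative [f]. /pasiakapkopepnog/ → pasiaxapkofepnog.
Rule 2 (intervocalic voicing): /s/ is a voiceless obstruent between vowels /a/ and /i/, so it voices to [z]. /f/ is a voiceless obstruent between vowels /o/ and /e/, so it voices to [v]. /pasiaxapkofepnog/ → paziaxapkovepnog.
Rule 3 (stop-cluster i-epenthesis): /p/ and /k/ form a stop–stop cluster, so [i] is inserted between them. /paziaxapkovepnog/ → paziaxapikovepnog.
Rule 4 (final e-epenthesis): the form ends in the consonant /g/, so [e] is inserted word-finally. /paziaxapikovepnog/ → paziaxapikovepnoge.

paziaxapikovepnoge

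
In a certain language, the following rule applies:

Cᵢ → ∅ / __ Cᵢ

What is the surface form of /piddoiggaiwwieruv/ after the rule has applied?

pidoigaiwieruv

/dd/ is a geminate; the first /d/ deletes.
/gg/ is a geminate; the first /g/ deletes.
/ww/ is a geminate; the first /w/ deletes.
The other instances of /p/, /d/, /g/, /w/, /r/, /v/ do not occur in the required environment and remain unchanged.
Surface form: [pidoigaiwieruv].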